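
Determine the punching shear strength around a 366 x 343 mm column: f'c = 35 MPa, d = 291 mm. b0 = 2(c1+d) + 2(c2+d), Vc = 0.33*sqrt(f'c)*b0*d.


b0 = 2*(366 + 291) + 2*(343 + 291) = 2582 mm
Vc = 0.33 * sqrt(35) * 2582 * 291 / 1000
= 1466.89 kN

1466.89


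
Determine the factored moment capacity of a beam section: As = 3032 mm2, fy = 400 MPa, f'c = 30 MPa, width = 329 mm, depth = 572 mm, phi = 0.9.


a = As * fy / (0.85 * f'c * b)
= 3032 * 400 / (0.85 * 30 * 329)
= 144.5617 mm
Mn = As * fy * (d - a/2) / 10^6
= 606.0594 kN-m
phi*Mn = 0.9 * 606.0594 = 545.45 kN-m

545.45


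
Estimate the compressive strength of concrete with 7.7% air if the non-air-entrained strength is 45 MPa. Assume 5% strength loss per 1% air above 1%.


Strength loss = (7.7 - 1) * 5 = 33.5%
f'c = 45 * (1 - 33.5/100)
= 29.93 MPa

29.93


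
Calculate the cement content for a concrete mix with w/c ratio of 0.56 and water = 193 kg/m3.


Cement = water / (w/c)
= 193 / 0.56
= 344.6 kg/m3

344.6


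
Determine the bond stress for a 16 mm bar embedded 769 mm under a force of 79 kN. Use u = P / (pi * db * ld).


u = P / (pi * db * ld)
= 79 * 1000 / (pi * 16 * 769)
= 2.044 MPa

2.044


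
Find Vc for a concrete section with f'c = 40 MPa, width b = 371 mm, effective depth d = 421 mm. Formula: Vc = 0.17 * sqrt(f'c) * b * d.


Vc = 0.17 * sqrt(40) * 371 * 421 / 1000
= 167.93 kN

167.93


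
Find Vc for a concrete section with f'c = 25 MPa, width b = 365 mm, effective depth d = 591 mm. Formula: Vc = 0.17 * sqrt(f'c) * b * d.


Vc = 0.17 * sqrt(25) * 365 * 591 / 1000
= 183.36 kN

183.36


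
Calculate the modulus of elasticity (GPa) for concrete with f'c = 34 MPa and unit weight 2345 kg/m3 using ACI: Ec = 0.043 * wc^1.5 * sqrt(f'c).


Ec = 0.043 * 2345^1.5 * sqrt(34) / 1000
= 28.47 GPa

28.47


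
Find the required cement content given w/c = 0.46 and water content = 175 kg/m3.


Cement = water / (w/c)
= 175 / 0.46
= 380.4 kg/m3

380.4


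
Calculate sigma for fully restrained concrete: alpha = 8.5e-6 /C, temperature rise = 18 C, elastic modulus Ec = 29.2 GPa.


sigma = alpha * dT * Ec
= 8.5e-6 * 18 * 29.2 * 1000
= 4.468 MPa

4.468


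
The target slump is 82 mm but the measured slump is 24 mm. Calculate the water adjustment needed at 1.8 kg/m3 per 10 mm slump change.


Difference = 82 - 24 = 58 mm
Water adjustment = 58 * 1.8 / 10 = 10.4 kg/m3

10.4


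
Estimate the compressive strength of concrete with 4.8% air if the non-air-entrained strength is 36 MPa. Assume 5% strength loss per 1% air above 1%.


Strength loss = (4.8 - 1) * 5 = 19.0%
f'c = 36 * (1 - 19.0/100)
= 29.16 MPa

29.16


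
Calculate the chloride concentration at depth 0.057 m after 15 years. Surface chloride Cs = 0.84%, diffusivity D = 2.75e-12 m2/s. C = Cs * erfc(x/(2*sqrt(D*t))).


t_seconds = 15 * 365.25 * 24 * 3600 = 473364000.0 s
arg = 0.057 / (2 * sqrt(2.75e-12 * 473364000.0))
= 0.7899
erfc(0.7899) = 0.2639
C = 0.84 * 0.2639 = 0.2217%

0.2217


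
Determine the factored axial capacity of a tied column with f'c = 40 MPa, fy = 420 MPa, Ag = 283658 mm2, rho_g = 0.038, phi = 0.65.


Ast = rho * Ag = 0.038 * 283658 = 10779.004 mm2
phi*Pn = 0.65 * 0.80 * (0.85 * 40 * (283658 - 10779.004) + 420 * 10779.004) / 1000
= 7178.64 kN

7178.64


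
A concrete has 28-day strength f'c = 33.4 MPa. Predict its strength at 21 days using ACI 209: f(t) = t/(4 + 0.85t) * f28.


f(21) = 21 / (4 + 0.85 * 21) * 33.4
= 21 / 21.85 * 33.4
= 32.1 MPa

32.1


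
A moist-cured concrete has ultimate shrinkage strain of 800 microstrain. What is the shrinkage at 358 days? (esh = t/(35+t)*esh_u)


esh(358) = 358 / (35 + 358) * 800
= 358 / 393 * 800
= 728.8 microstrain

728.8


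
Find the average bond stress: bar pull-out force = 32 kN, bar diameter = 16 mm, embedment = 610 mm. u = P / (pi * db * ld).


u = P / (pi * db * ld)
= 32 * 1000 / (pi * 16 * 610)
= 1.044 MPa

1.044


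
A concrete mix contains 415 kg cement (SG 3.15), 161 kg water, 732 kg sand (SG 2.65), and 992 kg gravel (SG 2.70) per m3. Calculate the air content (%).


Vol cement = 415 / (3.15 * 1000) = 0.131746 m3
Vol water = 161 / 1000 = 0.161 m3
Vol sand = 732 / (2.65 * 1000) = 0.276226 m3
Vol gravel = 992 / (2.70 * 1000) = 0.367407 m3
Total solid + water volume = 0.93638 m3
Air = (1 - 0.93638) * 100 = 6.36%

6.36


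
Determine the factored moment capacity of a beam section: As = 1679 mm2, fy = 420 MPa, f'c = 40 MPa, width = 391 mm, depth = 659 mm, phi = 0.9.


a = As * fy / (0.85 * f'c * b)
= 1679 * 420 / (0.85 * 40 * 391)
= 53.045 mm
Mn = As * fy * (d - a/2) / 10^6
= 446.0105 kN-m
phi*Mn = 0.9 * 446.0105 = 401.41 kN-m

401.41


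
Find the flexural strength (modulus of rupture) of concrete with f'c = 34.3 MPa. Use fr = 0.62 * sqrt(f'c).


fr = 0.62 * sqrt(34.3)
= 3.631 MPa

3.631


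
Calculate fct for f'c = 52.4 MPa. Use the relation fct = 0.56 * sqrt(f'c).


fct = 0.56 * sqrt(52.4)
= 0.56 * 7.239
= 4.054 MPa

4.054


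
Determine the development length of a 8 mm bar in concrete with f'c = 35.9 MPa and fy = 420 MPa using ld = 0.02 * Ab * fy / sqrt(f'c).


Ab = pi * 8^2 / 4 = 50.265 mm2
ld = 0.02 * 50.265 * 420 / sqrt(35.9)
= 70.5 mm

70.5


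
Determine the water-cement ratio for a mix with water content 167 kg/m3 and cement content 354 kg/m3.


w/c = water / cement
w/c = 167 / 354 = 0.472

0.472


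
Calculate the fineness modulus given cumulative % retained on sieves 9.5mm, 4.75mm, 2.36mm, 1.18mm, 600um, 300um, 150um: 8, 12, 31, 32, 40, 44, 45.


FM = sum(cumulative % retained) / 100
= 212 / 100
= 2.12

2.12


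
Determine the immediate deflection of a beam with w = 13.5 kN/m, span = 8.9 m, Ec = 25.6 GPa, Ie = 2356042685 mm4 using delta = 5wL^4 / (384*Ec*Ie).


Convert: L = 8.9 m = 8900 mm, Ec = 25.6 GPa = 25600 MPa
delta = 5 * 13.5 * 8900^4 / (384 * 25600 * 2356042685)
= 18.29 mm

18.29


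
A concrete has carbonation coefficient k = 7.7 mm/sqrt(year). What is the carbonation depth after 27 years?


depth = k * sqrt(t)
= 7.7 * sqrt(27)
= 40.01 mm

40.01


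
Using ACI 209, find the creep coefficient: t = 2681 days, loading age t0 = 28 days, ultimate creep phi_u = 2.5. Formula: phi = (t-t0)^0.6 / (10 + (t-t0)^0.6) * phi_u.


dt = 2681 - 28 = 2653
phi = 2653^0.6 / (10 + 2653^0.6) * 2.5
= 2.297

2.297


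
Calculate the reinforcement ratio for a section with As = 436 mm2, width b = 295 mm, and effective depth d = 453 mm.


rho = As / (b * d)
= 436 / (295 * 453)
= 0.0033

0.0033


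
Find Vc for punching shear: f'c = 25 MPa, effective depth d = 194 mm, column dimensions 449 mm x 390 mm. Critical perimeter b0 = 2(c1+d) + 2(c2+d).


b0 = 2*(449 + 194) + 2*(390 + 194) = 2454 mm
Vc = 0.33 * sqrt(25) * 2454 * 194 / 1000
= 785.53 kN

785.53


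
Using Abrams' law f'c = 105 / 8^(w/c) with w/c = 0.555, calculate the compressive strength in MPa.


f'c = 105 / 8^0.555
= 105 / 3.171
= 33.11 MPa

33.11


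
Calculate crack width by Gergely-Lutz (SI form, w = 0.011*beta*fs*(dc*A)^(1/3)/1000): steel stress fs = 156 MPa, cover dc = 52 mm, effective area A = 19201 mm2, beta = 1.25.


w = 0.011 * beta * fs * (dc * A)^(1/3) / 1000
= 0.011 * 1.25 * 156 * (52 * 19201)^(1/3) / 1000
= 0.214 mm

0.214


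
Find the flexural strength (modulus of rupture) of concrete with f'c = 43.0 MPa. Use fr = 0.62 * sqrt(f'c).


fr = 0.62 * sqrt(43.0)
= 4.066 MPa

4.066


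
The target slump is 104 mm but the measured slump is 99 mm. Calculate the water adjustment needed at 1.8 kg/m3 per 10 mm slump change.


Difference = 104 - 99 = 5 mm
Water adjustment = 5 * 1.8 / 10 = 0.9 kg/m3

0.9


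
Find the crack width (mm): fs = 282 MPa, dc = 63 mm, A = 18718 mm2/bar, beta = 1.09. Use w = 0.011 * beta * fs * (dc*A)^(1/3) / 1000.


w = 0.011 * beta * fs * (dc * A)^(1/3) / 1000
= 0.011 * 1.09 * 282 * (63 * 18718)^(1/3) / 1000
= 0.357 mm

0.357


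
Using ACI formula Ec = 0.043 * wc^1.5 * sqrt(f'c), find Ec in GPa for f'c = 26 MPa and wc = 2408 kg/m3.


Ec = 0.043 * 2408^1.5 * sqrt(26) / 1000
= 25.91 GPa

25.91


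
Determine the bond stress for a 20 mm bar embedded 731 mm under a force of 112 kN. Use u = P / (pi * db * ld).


u = P / (pi * db * ld)
= 112 * 1000 / (pi * 20 * 731)
= 2.438 MPa

2.438


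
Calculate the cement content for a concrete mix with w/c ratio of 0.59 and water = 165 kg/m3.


Cement = water / (w/c)
= 165 / 0.59
= 279.7 kg/m3

279.7


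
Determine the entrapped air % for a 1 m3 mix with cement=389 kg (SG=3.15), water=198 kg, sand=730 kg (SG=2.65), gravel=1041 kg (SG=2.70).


Vol cement = 389 / (3.15 * 1000) = 0.123492 m3
Vol water = 198 / 1000 = 0.198 m3
Vol sand = 730 / (2.65 * 1000) = 0.275472 m3
Vol gravel = 1041 / (2.70 * 1000) = 0.385556 m3
Total solid + water volume = 0.982519 m3
Air = (1 - 0.982519) * 100 = 1.75%

1.75


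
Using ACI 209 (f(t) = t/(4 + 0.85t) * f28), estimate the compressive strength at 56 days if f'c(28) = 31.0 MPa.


f(56) = 56 / (4 + 0.85 * 56) * 31.0
= 56 / 51.6 * 31.0
= 33.64 MPa

33.64


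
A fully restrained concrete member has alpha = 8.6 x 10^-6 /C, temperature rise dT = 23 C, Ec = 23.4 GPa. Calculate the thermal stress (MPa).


sigma = alpha * dT * Ec
= 8.6e-6 * 23 * 23.4 * 1000
= 4.629 MPa

4.629


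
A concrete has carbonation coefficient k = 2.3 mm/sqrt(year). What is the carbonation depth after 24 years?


depth = k * sqrt(t)
= 2.3 * sqrt(24)
= 11.27 mm

11.27


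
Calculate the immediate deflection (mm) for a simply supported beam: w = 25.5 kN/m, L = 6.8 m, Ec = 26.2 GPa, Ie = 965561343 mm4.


Convert: L = 6.8 m = 6800 mm, Ec = 26.2 GPa = 26200 MPa
delta = 5 * 25.5 * 6800^4 / (384 * 26200 * 965561343)
= 28.06 mm

28.06


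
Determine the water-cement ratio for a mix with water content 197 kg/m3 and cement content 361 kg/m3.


w/c = water / cement
w/c = 197 / 361 = 0.546

0.546


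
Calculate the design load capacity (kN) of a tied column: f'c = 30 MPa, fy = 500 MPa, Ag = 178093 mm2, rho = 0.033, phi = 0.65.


Ast = rho * Ag = 0.033 * 178093 = 5877.069 mm2
phi*Pn = 0.65 * 0.80 * (0.85 * 30 * (178093 - 5877.069) + 500 * 5877.069) / 1000
= 3811.62 kN

3811.62


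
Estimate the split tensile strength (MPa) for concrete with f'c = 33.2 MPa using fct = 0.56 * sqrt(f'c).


fct = 0.56 * sqrt(33.2)
= 0.56 * 5.762
= 3.227 MPa

3.227


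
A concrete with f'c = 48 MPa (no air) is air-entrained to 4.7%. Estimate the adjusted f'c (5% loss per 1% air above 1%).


Strength loss = (4.7 - 1) * 5 = 18.5%
f'c = 48 * (1 - 18.5/100)
= 39.12 MPa

39.12


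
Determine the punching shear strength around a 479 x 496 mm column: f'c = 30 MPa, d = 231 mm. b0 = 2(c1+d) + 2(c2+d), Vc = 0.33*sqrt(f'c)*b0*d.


b0 = 2*(479 + 231) + 2*(496 + 231) = 2874 mm
Vc = 0.33 * sqrt(30) * 2874 * 231 / 1000
= 1199.98 kN

1199.98


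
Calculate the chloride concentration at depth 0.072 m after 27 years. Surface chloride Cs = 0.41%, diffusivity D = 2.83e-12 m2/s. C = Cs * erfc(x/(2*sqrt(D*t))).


t_seconds = 27 * 365.25 * 24 * 3600 = 852055200.0 s
arg = 0.072 / (2 * sqrt(2.83e-12 * 852055200.0))
= 0.7331
erfc(0.7331) = 0.2998
C = 0.41 * 0.2998 = 0.1229%

0.1229


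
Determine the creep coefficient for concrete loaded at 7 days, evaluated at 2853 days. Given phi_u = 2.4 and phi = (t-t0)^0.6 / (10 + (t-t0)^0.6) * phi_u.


dt = 2853 - 7 = 2846
phi = 2846^0.6 / (10 + 2846^0.6) * 2.4
= 2.213

2.213


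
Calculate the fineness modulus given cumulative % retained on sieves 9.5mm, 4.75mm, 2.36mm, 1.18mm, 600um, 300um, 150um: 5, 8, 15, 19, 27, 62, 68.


FM = sum(cumulative % retained) / 100
= 204 / 100
= 2.04

2.04


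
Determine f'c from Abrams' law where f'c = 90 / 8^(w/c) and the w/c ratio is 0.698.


f'c = 90 / 8^0.698
= 90 / 4.269
= 21.08 MPa

21.08


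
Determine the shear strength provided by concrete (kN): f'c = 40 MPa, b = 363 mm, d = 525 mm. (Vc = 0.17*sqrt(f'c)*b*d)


Vc = 0.17 * sqrt(40) * 363 * 525 / 1000
= 204.9 kN

204.9


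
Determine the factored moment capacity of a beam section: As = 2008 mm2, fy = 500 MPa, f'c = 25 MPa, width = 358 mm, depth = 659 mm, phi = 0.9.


a = As * fy / (0.85 * f'c * b)
= 2008 * 500 / (0.85 * 25 * 358)
= 131.975 mm
Mn = As * fy * (d - a/2) / 10^6
= 595.3845 kN-m
phi*Mn = 0.9 * 595.3845 = 535.85 kN-m

535.85


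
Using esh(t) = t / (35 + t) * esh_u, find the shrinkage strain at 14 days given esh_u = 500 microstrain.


esh(14) = 14 / (35 + 14) * 500
= 14 / 49 * 500
= 142.9 microstrain

142.9


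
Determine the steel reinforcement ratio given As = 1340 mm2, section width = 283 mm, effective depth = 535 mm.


rho = As / (b * d)
= 1340 / (283 * 535)
= 0.0089

0.0089


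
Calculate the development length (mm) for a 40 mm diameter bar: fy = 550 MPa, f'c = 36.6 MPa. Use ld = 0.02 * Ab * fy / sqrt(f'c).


Ab = pi * 40^2 / 4 = 1256.637 mm2
ld = 0.02 * 1256.637 * 550 / sqrt(36.6)
= 2284.9 mm

2284.9


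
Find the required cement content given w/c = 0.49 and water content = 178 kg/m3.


Cement = water / (w/c)
= 178 / 0.49
= 363.3 kg/m3

363.3


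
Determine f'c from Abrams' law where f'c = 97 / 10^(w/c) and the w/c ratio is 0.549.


f'c = 97 / 10^0.549
= 97 / 3.54
= 27.4 MPa

27.4


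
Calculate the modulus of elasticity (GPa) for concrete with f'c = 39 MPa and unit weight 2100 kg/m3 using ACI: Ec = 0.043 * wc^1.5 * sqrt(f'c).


Ec = 0.043 * 2100^1.5 * sqrt(39) / 1000
= 25.84 GPa

25.84


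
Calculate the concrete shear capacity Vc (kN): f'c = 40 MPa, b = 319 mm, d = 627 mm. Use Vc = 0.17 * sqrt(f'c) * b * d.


Vc = 0.17 * sqrt(40) * 319 * 627 / 1000
= 215.05 kN

215.05


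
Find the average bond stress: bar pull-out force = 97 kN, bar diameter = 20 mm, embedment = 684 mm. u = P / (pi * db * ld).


u = P / (pi * db * ld)
= 97 * 1000 / (pi * 20 * 684)
= 2.257 MPa

2.257


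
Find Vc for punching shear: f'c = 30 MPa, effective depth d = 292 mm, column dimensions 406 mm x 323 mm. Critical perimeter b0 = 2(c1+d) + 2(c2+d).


b0 = 2*(406 + 292) + 2*(323 + 292) = 2626 mm
Vc = 0.33 * sqrt(30) * 2626 * 292 / 1000
= 1385.96 kN

1385.96


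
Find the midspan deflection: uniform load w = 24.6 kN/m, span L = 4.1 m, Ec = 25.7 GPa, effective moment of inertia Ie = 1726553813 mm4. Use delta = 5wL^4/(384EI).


Convert: L = 4.1 m = 4100 mm, Ec = 25.7 GPa = 25700 MPa
delta = 5 * 24.6 * 4100^4 / (384 * 25700 * 1726553813)
= 2.04 mm

2.04


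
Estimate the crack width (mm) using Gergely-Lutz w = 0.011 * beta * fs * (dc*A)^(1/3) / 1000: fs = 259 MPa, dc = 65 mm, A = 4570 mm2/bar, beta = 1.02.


w = 0.011 * beta * fs * (dc * A)^(1/3) / 1000
= 0.011 * 1.02 * 259 * (65 * 4570)^(1/3) / 1000
= 0.194 mm

0.194


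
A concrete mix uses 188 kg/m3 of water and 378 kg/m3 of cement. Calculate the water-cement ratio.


w/c = water / cement
w/c = 188 / 378 = 0.497

0.497


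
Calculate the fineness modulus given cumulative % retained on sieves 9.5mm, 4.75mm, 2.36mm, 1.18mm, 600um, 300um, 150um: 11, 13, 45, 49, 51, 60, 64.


FM = sum(cumulative % retained) / 100
= 293 / 100
= 2.93

2.93


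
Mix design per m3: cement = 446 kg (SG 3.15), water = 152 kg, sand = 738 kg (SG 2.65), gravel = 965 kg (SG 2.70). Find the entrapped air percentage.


Vol cement = 446 / (3.15 * 1000) = 0.141587 m3
Vol water = 152 / 1000 = 0.152 m3
Vol sand = 738 / (2.65 * 1000) = 0.278491 m3
Vol gravel = 965 / (2.70 * 1000) = 0.357407 m3
Total solid + water volume = 0.929485 m3
Air = (1 - 0.929485) * 100 = 7.05%

7.05


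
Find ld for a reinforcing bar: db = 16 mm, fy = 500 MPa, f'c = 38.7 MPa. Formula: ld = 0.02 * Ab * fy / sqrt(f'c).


Ab = pi * 16^2 / 4 = 201.062 mm2
ld = 0.02 * 201.062 * 500 / sqrt(38.7)
= 323.2 mm

323.2


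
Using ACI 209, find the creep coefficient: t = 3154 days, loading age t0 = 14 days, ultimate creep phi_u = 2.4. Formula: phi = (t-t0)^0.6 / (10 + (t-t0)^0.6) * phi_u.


dt = 3154 - 14 = 3140
phi = 3140^0.6 / (10 + 3140^0.6) * 2.4
= 2.223

2.223


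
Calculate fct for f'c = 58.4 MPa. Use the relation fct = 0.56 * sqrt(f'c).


fct = 0.56 * sqrt(58.4)
= 0.56 * 7.642
= 4.28 MPa

4.28


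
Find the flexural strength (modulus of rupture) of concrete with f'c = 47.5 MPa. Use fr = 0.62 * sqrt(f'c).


fr = 0.62 * sqrt(47.5)
= 4.273 MPa

4.273


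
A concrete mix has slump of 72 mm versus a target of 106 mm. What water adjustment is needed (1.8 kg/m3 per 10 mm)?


Difference = 106 - 72 = 34 mm
Water adjustment = 34 * 1.8 / 10 = 6.1 kg/m3

6.1


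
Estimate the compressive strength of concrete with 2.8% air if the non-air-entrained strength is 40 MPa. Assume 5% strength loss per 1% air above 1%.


Strength loss = (2.8 - 1) * 5 = 9.0%
f'c = 40 * (1 - 9.0/100)
= 36.4 MPa

36.4


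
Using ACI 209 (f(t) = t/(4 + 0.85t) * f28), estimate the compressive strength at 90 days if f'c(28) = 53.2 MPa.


f(90) = 90 / (4 + 0.85 * 90) * 53.2
= 90 / 80.5 * 53.2
= 59.48 MPa

59.48


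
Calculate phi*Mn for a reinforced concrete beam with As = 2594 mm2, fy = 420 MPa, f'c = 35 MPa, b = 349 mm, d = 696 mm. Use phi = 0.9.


a = As * fy / (0.85 * f'c * b)
= 2594 * 420 / (0.85 * 35 * 349)
= 104.9317 mm
Mn = As * fy * (d - a/2) / 10^6
= 701.1176 kN-m
phi*Mn = 0.9 * 701.1176 = 631.01 kN-m

631.01


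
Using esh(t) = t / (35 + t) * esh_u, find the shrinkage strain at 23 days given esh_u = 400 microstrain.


esh(23) = 23 / (35 + 23) * 400
= 23 / 58 * 400
= 158.6 microstrain

158.6


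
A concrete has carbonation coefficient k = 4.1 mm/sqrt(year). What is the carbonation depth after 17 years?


depth = k * sqrt(t)
= 4.1 * sqrt(17)
= 16.9 mm

16.9


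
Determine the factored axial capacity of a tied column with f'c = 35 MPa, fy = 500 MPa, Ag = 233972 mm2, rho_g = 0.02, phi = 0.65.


Ast = rho * Ag = 0.02 * 233972 = 4679.44 mm2
phi*Pn = 0.65 * 0.80 * (0.85 * 35 * (233972 - 4679.44) + 500 * 4679.44) / 1000
= 4763.81 kN

4763.81


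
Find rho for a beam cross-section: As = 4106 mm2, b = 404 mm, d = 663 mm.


rho = As / (b * d)
= 4106 / (404 * 663)
= 0.0153

0.0153


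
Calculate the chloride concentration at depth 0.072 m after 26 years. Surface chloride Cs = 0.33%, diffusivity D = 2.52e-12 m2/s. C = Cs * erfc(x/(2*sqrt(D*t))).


t_seconds = 26 * 365.25 * 24 * 3600 = 820497600.0 s
arg = 0.072 / (2 * sqrt(2.52e-12 * 820497600.0))
= 0.7917
erfc(0.7917) = 0.2629
C = 0.33 * 0.2629 = 0.0867%

0.0867


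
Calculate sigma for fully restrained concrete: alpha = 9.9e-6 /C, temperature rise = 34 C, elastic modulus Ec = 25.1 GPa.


sigma = alpha * dT * Ec
= 9.9e-6 * 34 * 25.1 * 1000
= 8.449 MPa

8.449


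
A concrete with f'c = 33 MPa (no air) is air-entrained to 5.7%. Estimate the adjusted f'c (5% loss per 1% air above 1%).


Strength loss = (5.7 - 1) * 5 = 23.5%
f'c = 33 * (1 - 23.5/100)
= 25.25 MPa

25.25


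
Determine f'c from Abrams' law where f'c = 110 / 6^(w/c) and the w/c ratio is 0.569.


f'c = 110 / 6^0.569
= 110 / 2.772
= 39.68 MPa

39.68


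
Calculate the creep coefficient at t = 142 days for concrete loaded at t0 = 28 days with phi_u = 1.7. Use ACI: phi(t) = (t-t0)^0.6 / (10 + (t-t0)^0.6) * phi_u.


dt = 142 - 28 = 114
phi = 114^0.6 / (10 + 114^0.6) * 1.7
= 1.074

1.074


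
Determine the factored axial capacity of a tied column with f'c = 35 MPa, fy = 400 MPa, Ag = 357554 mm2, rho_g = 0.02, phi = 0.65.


Ast = rho * Ag = 0.02 * 357554 = 7151.08 mm2
phi*Pn = 0.65 * 0.80 * (0.85 * 35 * (357554 - 7151.08) + 400 * 7151.08) / 1000
= 6908.16 kN

6908.16


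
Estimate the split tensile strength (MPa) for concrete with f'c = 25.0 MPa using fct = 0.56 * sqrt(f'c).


fct = 0.56 * sqrt(25.0)
= 0.56 * 5.0
= 2.8 MPa

2.8


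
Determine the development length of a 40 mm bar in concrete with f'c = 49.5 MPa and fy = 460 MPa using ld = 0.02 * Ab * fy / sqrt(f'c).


Ab = pi * 40^2 / 4 = 1256.637 mm2
ld = 0.02 * 1256.637 * 460 / sqrt(49.5)
= 1643.2 mm

1643.2


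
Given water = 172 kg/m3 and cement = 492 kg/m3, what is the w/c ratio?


w/c = water / cement
w/c = 172 / 492 = 0.35

0.35


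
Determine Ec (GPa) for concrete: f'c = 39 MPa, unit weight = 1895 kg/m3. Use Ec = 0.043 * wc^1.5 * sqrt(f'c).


Ec = 0.043 * 1895^1.5 * sqrt(39) / 1000
= 22.15 GPa

22.15


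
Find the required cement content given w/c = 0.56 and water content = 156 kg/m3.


Cement = water / (w/c)
= 156 / 0.56
= 278.6 kg/m3

278.6


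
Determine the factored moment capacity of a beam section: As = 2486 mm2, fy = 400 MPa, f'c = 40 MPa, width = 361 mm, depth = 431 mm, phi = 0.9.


a = As * fy / (0.85 * f'c * b)
= 2486 * 400 / (0.85 * 40 * 361)
= 81.0168 mm
Mn = As * fy * (d - a/2) / 10^6
= 388.3049 kN-m
phi*Mn = 0.9 * 388.3049 = 349.47 kN-m

349.47


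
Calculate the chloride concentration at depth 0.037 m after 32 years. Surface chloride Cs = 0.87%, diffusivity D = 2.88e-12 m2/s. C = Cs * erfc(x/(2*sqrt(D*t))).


t_seconds = 32 * 365.25 * 24 * 3600 = 1009843200.0 s
arg = 0.037 / (2 * sqrt(2.88e-12 * 1009843200.0))
= 0.343
erfc(0.343) = 0.6276
C = 0.87 * 0.6276 = 0.546%

0.546


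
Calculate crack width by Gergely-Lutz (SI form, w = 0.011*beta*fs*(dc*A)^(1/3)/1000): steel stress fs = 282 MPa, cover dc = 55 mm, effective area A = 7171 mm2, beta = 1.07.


w = 0.011 * beta * fs * (dc * A)^(1/3) / 1000
= 0.011 * 1.07 * 282 * (55 * 7171)^(1/3) / 1000
= 0.243 mm

0.243


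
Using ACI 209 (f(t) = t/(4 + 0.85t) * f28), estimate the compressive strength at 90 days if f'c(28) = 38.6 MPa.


f(90) = 90 / (4 + 0.85 * 90) * 38.6
= 90 / 80.5 * 38.6
= 43.16 MPa

43.16


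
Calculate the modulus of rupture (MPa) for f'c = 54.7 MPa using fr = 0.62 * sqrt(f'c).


fr = 0.62 * sqrt(54.7)
= 4.585 MPa

4.585


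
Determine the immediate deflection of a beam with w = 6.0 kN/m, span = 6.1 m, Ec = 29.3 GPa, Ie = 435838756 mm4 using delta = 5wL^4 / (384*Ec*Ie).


Convert: L = 6.1 m = 6100 mm, Ec = 29.3 GPa = 29300 MPa
delta = 5 * 6.0 * 6100^4 / (384 * 29300 * 435838756)
= 8.47 mm

8.47


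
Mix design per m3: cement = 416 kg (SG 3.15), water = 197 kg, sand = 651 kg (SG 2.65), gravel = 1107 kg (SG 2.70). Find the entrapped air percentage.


Vol cement = 416 / (3.15 * 1000) = 0.132063 m3
Vol water = 197 / 1000 = 0.197 m3
Vol sand = 651 / (2.65 * 1000) = 0.24566 m3
Vol gravel = 1107 / (2.70 * 1000) = 0.41 m3
Total solid + water volume = 0.984724 m3
Air = (1 - 0.984724) * 100 = 1.53%

1.53


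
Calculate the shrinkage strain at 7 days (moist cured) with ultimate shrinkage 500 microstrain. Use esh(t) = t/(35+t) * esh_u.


esh(7) = 7 / (35 + 7) * 500
= 7 / 42 * 500
= 83.3 microstrain

83.3


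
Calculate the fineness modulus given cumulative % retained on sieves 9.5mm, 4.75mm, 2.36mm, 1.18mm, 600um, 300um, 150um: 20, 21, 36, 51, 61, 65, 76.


FM = sum(cumulative % retained) / 100
= 330 / 100
= 3.3

3.3


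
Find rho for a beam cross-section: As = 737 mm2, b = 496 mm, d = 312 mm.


rho = As / (b * d)
= 737 / (496 * 312)
= 0.0048

0.0048


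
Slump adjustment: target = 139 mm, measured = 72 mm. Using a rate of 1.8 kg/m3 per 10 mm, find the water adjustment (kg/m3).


Difference = 139 - 72 = 67 mm
Water adjustment = 67 * 1.8 / 10 = 12.1 kg/m3

12.1


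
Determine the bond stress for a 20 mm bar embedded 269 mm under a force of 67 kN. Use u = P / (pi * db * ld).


u = P / (pi * db * ld)
= 67 * 1000 / (pi * 20 * 269)
= 3.964 MPa

3.964


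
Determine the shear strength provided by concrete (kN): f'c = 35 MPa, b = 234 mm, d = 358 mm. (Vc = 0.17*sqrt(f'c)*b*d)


Vc = 0.17 * sqrt(35) * 234 * 358 / 1000
= 84.25 kN

84.25


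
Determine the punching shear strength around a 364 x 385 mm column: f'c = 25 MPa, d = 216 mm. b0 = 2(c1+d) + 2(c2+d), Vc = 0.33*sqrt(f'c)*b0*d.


b0 = 2*(364 + 216) + 2*(385 + 216) = 2362 mm
Vc = 0.33 * sqrt(25) * 2362 * 216 / 1000
= 841.82 kN

841.82


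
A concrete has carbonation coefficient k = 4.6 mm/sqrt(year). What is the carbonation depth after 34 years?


depth = k * sqrt(t)
= 4.6 * sqrt(34)
= 26.82 mm

26.82


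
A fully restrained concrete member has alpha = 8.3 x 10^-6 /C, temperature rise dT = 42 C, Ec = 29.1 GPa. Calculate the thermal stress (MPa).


sigma = alpha * dT * Ec
= 8.3e-6 * 42 * 29.1 * 1000
= 10.144 MPa

10.144


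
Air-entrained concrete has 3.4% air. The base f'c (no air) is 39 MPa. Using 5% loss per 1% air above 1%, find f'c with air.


Strength loss = (3.4 - 1) * 5 = 12.0%
f'c = 39 * (1 - 12.0/100)
= 34.32 MPa

34.32


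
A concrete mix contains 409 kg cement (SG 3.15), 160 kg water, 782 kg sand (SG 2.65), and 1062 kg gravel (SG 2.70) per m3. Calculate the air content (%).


Vol cement = 409 / (3.15 * 1000) = 0.129841 m3
Vol water = 160 / 1000 = 0.16 m3
Vol sand = 782 / (2.65 * 1000) = 0.295094 m3
Vol gravel = 1062 / (2.70 * 1000) = 0.393333 m3
Total solid + water volume = 0.978269 m3
Air = (1 - 0.978269) * 100 = 2.17%

2.17


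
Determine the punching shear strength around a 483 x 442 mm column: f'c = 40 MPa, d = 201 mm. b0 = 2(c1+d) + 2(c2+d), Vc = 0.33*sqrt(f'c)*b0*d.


b0 = 2*(483 + 201) + 2*(442 + 201) = 2654 mm
Vc = 0.33 * sqrt(40) * 2654 * 201 / 1000
= 1113.37 kN

1113.37


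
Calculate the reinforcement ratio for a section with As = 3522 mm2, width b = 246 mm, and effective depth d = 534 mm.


rho = As / (b * d)
= 3522 / (246 * 534)
= 0.0268

0.0268


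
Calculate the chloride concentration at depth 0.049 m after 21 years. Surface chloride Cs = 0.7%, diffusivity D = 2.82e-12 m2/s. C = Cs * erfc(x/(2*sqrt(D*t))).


t_seconds = 21 * 365.25 * 24 * 3600 = 662709600.0 s
arg = 0.049 / (2 * sqrt(2.82e-12 * 662709600.0))
= 0.5667
erfc(0.5667) = 0.4229
C = 0.7 * 0.4229 = 0.296%

0.296


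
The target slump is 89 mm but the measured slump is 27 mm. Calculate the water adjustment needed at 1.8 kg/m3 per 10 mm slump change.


Difference = 89 - 27 = 62 mm
Water adjustment = 62 * 1.8 / 10 = 11.2 kg/m3

11.2


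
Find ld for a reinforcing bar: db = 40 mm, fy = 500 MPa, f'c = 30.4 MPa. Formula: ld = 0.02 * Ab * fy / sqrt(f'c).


Ab = pi * 40^2 / 4 = 1256.637 mm2
ld = 0.02 * 1256.637 * 500 / sqrt(30.4)
= 2279.2 mm

2279.2


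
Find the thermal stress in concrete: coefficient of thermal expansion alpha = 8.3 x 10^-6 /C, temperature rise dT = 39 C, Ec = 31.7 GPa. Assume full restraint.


sigma = alpha * dT * Ec
= 8.3e-6 * 39 * 31.7 * 1000
= 10.261 MPa

10.261


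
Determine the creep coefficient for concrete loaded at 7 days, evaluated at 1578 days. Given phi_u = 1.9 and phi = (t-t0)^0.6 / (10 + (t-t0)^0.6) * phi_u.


dt = 1578 - 7 = 1571
phi = 1571^0.6 / (10 + 1571^0.6) * 1.9
= 1.695

1.695


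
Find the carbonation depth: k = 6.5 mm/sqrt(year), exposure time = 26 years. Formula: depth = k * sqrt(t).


depth = k * sqrt(t)
= 6.5 * sqrt(26)
= 33.14 mm

33.14


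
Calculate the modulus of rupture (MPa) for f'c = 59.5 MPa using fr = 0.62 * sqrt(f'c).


fr = 0.62 * sqrt(59.5)
= 4.782 MPa

4.782


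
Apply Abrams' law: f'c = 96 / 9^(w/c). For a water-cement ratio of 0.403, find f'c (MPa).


f'c = 96 / 9^0.403
= 96 / 2.424
= 39.6 MPa

39.6


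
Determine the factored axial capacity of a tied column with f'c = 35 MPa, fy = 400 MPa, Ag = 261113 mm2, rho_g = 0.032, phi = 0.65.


Ast = rho * Ag = 0.032 * 261113 = 8355.616 mm2
phi*Pn = 0.65 * 0.80 * (0.85 * 35 * (261113 - 8355.616) + 400 * 8355.616) / 1000
= 5648.12 kN

5648.12


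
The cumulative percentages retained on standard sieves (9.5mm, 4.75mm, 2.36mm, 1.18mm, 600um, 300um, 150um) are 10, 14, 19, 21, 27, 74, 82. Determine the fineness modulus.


FM = sum(cumulative % retained) / 100
= 247 / 100
= 2.47

2.47


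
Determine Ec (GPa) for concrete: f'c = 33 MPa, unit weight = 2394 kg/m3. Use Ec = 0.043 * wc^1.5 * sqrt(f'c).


Ec = 0.043 * 2394^1.5 * sqrt(33) / 1000
= 28.93 GPa

28.93


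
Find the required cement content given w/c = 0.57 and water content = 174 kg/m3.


Cement = water / (w/c)
= 174 / 0.57
= 305.3 kg/m3

305.3


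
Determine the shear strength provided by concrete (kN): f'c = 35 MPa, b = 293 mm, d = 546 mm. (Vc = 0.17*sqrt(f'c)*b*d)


Vc = 0.17 * sqrt(35) * 293 * 546 / 1000
= 160.9 kN

160.9


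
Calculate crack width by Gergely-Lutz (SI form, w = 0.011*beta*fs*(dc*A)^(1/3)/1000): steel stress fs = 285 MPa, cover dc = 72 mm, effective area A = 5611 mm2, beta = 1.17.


w = 0.011 * beta * fs * (dc * A)^(1/3) / 1000
= 0.011 * 1.17 * 285 * (72 * 5611)^(1/3) / 1000
= 0.271 mm

0.271


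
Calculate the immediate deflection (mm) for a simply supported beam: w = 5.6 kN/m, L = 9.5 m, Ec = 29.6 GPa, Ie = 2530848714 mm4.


Convert: L = 9.5 m = 9500 mm, Ec = 29.6 GPa = 29600 MPa
delta = 5 * 5.6 * 9500^4 / (384 * 29600 * 2530848714)
= 7.93 mm

7.93


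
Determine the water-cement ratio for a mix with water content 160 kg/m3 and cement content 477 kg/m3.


w/c = water / cement
w/c = 160 / 477 = 0.335

0.335


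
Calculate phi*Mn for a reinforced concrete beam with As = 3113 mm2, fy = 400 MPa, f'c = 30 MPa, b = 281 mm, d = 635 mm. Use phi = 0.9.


a = As * fy / (0.85 * f'c * b)
= 3113 * 400 / (0.85 * 30 * 281)
= 173.7771 mm
Mn = As * fy * (d - a/2) / 10^6
= 682.5084 kN-m
phi*Mn = 0.9 * 682.5084 = 614.26 kN-m

614.26


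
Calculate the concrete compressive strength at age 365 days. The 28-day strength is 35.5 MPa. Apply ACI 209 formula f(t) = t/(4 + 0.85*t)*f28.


f(365) = 365 / (4 + 0.85 * 365) * 35.5
= 365 / 314.25 * 35.5
= 41.23 MPa

41.23


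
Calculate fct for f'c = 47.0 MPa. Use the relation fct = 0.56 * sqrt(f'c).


fct = 0.56 * sqrt(47.0)
= 0.56 * 6.856
= 3.839 MPa

3.839


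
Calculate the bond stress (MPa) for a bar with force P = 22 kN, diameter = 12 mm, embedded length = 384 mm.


u = P / (pi * db * ld)
= 22 * 1000 / (pi * 12 * 384)
= 1.52 MPa

1.52


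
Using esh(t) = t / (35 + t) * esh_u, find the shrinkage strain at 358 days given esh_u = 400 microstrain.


esh(358) = 358 / (35 + 358) * 400
= 358 / 393 * 400
= 364.4 microstrain

364.4


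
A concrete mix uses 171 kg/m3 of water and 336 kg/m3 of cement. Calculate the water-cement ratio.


w/c = water / cement
w/c = 171 / 336 = 0.509

0.509


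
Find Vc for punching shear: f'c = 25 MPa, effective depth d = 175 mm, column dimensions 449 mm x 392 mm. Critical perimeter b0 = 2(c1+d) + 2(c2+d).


b0 = 2*(449 + 175) + 2*(392 + 175) = 2382 mm
Vc = 0.33 * sqrt(25) * 2382 * 175 / 1000
= 687.8 kN

687.8


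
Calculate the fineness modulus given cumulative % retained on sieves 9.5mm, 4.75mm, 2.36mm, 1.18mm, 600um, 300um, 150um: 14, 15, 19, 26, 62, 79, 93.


FM = sum(cumulative % retained) / 100
= 308 / 100
= 3.08

3.08


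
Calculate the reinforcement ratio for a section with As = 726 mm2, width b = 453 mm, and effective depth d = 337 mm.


rho = As / (b * d)
= 726 / (453 * 337)
= 0.0048

0.0048


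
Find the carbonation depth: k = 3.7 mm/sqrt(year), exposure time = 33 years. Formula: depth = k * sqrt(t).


depth = k * sqrt(t)
= 3.7 * sqrt(33)
= 21.25 mm

21.25


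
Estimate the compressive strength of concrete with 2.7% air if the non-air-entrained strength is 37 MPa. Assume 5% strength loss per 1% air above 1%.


Strength loss = (2.7 - 1) * 5 = 8.5%
f'c = 37 * (1 - 8.5/100)
= 33.86 MPa

33.86


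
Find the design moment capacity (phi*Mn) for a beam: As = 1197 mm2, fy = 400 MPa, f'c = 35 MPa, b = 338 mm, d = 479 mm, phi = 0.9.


a = As * fy / (0.85 * f'c * b)
= 1197 * 400 / (0.85 * 35 * 338)
= 47.6157 mm
Mn = As * fy * (d - a/2) / 10^6
= 217.946 kN-m
phi*Mn = 0.9 * 217.946 = 196.15 kN-m

196.15


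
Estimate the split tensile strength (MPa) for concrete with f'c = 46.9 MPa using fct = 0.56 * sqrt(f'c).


fct = 0.56 * sqrt(46.9)
= 0.56 * 6.848
= 3.835 MPa

3.835


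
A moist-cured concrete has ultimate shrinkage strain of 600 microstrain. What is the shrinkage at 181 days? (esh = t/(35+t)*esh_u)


esh(181) = 181 / (35 + 181) * 600
= 181 / 216 * 600
= 502.8 microstrain

502.8


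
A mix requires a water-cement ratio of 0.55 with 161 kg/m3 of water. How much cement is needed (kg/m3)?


Cement = water / (w/c)
= 161 / 0.55
= 292.7 kg/m3

292.7


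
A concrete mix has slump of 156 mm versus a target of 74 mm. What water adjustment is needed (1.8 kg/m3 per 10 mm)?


Difference = 74 - 156 = -82 mm
Water adjustment = -82 * 1.8 / 10 = -14.8 kg/m3

-14.8


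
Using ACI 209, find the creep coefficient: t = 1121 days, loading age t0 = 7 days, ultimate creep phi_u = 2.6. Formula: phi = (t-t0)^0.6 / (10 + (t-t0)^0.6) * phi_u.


dt = 1121 - 7 = 1114
phi = 1114^0.6 / (10 + 1114^0.6) * 2.6
= 2.264

2.264


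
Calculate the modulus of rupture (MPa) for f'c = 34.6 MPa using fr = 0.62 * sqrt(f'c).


fr = 0.62 * sqrt(34.6)
= 3.647 MPa

3.647


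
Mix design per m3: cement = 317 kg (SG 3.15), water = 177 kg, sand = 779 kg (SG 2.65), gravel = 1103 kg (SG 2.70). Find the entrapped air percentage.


Vol cement = 317 / (3.15 * 1000) = 0.100635 m3
Vol water = 177 / 1000 = 0.177 m3
Vol sand = 779 / (2.65 * 1000) = 0.293962 m3
Vol gravel = 1103 / (2.70 * 1000) = 0.408519 m3
Total solid + water volume = 0.980116 m3
Air = (1 - 0.980116) * 100 = 1.99%

1.99


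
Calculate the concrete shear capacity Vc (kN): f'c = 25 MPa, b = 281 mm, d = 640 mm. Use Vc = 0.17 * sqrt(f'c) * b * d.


Vc = 0.17 * sqrt(25) * 281 * 640 / 1000
= 152.86 kN

152.86


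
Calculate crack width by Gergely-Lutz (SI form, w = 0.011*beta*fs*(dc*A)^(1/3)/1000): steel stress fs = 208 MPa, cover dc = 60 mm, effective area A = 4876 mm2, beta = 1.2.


w = 0.011 * beta * fs * (dc * A)^(1/3) / 1000
= 0.011 * 1.2 * 208 * (60 * 4876)^(1/3) / 1000
= 0.182 mm

0.182


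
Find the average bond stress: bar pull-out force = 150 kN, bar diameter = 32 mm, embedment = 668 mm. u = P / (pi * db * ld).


u = P / (pi * db * ld)
= 150 * 1000 / (pi * 32 * 668)
= 2.234 MPa

2.234


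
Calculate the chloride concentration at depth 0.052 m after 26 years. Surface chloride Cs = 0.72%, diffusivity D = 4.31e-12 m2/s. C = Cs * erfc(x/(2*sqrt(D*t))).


t_seconds = 26 * 365.25 * 24 * 3600 = 820497600.0 s
arg = 0.052 / (2 * sqrt(4.31e-12 * 820497600.0))
= 0.4372
erfc(0.4372) = 0.5364
C = 0.72 * 0.5364 = 0.3862%

0.3862


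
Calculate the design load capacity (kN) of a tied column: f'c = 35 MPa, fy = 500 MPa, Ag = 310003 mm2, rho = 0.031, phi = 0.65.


Ast = rho * Ag = 0.031 * 310003 = 9610.093 mm2
phi*Pn = 0.65 * 0.80 * (0.85 * 35 * (310003 - 9610.093) + 500 * 9610.093) / 1000
= 7145.7 kN

7145.7


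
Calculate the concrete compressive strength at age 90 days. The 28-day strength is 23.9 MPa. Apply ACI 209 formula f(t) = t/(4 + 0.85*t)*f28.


f(90) = 90 / (4 + 0.85 * 90) * 23.9
= 90 / 80.5 * 23.9
= 26.72 MPa

26.72


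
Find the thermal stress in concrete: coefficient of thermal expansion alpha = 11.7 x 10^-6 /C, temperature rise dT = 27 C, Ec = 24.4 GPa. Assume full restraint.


sigma = alpha * dT * Ec
= 11.7e-6 * 27 * 24.4 * 1000
= 7.708 MPa

7.708


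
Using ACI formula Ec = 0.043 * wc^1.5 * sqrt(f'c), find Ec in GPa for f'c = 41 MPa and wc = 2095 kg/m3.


Ec = 0.043 * 2095^1.5 * sqrt(41) / 1000
= 26.4 GPa

26.4


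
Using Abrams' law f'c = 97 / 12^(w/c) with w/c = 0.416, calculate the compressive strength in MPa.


f'c = 97 / 12^0.416
= 97 / 2.812
= 34.5 MPa

34.5


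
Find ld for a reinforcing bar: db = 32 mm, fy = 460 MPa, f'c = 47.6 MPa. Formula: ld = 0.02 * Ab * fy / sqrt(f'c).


Ab = pi * 32^2 / 4 = 804.248 mm2
ld = 0.02 * 804.248 * 460 / sqrt(47.6)
= 1072.4 mm

1072.4


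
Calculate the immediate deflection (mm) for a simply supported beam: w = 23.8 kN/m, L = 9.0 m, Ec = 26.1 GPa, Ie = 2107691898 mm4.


Convert: L = 9.0 m = 9000 mm, Ec = 26.1 GPa = 26100 MPa
delta = 5 * 23.8 * 9000^4 / (384 * 26100 * 2107691898)
= 36.96 mm

36.96


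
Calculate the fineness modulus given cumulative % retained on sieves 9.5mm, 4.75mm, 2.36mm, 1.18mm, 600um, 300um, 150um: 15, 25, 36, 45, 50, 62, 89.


FM = sum(cumulative % retained) / 100
= 322 / 100
= 3.22

3.22


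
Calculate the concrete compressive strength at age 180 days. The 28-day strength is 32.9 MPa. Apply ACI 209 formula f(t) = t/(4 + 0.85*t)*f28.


f(180) = 180 / (4 + 0.85 * 180) * 32.9
= 180 / 157.0 * 32.9
= 37.72 MPa

37.72


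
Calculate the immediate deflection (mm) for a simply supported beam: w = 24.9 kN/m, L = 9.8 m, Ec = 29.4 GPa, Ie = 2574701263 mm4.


Convert: L = 9.8 m = 9800 mm, Ec = 29.4 GPa = 29400 MPa
delta = 5 * 24.9 * 9800^4 / (384 * 29400 * 2574701263)
= 39.51 mm

39.51


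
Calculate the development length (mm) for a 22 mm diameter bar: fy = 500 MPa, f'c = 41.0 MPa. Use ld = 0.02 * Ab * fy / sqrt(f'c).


Ab = pi * 22^2 / 4 = 380.133 mm2
ld = 0.02 * 380.133 * 500 / sqrt(41.0)
= 593.7 mm

593.7


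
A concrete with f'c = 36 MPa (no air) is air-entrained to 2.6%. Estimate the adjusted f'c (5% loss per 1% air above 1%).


Strength loss = (2.6 - 1) * 5 = 8.0%
f'c = 36 * (1 - 8.0/100)
= 33.12 MPa

33.12


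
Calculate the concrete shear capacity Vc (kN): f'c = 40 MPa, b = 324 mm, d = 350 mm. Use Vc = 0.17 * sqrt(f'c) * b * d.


Vc = 0.17 * sqrt(40) * 324 * 350 / 1000
= 121.92 kN

121.92


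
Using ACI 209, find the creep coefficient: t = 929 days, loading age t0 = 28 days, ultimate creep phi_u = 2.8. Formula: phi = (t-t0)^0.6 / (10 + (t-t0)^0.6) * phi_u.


dt = 929 - 28 = 901
phi = 901^0.6 / (10 + 901^0.6) * 2.8
= 2.396

2.396


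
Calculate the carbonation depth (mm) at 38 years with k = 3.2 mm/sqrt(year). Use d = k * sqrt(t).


depth = k * sqrt(t)
= 3.2 * sqrt(38)
= 19.73 mm

19.73


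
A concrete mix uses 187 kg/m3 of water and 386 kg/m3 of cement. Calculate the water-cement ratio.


w/c = water / cement
w/c = 187 / 386 = 0.484

0.484


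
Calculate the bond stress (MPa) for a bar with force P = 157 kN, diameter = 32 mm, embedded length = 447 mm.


u = P / (pi * db * ld)
= 157 * 1000 / (pi * 32 * 447)
= 3.494 MPa

3.494


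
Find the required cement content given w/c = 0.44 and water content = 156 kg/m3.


Cement = water / (w/c)
= 156 / 0.44
= 354.5 kg/m3

354.5


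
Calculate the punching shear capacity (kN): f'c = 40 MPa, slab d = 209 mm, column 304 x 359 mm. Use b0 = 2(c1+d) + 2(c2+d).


b0 = 2*(304 + 209) + 2*(359 + 209) = 2162 mm
Vc = 0.33 * sqrt(40) * 2162 * 209 / 1000
= 943.07 kN

943.07


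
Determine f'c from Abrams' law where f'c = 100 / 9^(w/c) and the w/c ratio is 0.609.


f'c = 100 / 9^0.609
= 100 / 3.812
= 26.23 MPa

26.23


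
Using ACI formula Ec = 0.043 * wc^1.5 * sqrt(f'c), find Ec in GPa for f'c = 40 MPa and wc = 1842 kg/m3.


Ec = 0.043 * 1842^1.5 * sqrt(40) / 1000
= 21.5 GPa

21.5


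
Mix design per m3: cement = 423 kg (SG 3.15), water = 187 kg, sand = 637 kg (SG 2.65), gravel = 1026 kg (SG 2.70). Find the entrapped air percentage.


Vol cement = 423 / (3.15 * 1000) = 0.134286 m3
Vol water = 187 / 1000 = 0.187 m3
Vol sand = 637 / (2.65 * 1000) = 0.240377 m3
Vol gravel = 1026 / (2.70 * 1000) = 0.38 m3
Total solid + water volume = 0.941663 m3
Air = (1 - 0.941663) * 100 = 5.83%

5.83


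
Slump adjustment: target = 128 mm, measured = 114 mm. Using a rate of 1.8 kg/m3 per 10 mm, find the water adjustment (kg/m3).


Difference = 128 - 114 = 14 mm
Water adjustment = 14 * 1.8 / 10 = 2.5 kg/m3

2.5


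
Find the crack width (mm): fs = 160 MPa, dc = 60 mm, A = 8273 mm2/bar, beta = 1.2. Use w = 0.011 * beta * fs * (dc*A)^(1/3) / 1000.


w = 0.011 * beta * fs * (dc * A)^(1/3) / 1000
= 0.011 * 1.2 * 160 * (60 * 8273)^(1/3) / 1000
= 0.167 mm

0.167


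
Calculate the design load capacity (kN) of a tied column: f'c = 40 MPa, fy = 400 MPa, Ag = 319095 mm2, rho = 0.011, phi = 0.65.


Ast = rho * Ag = 0.011 * 319095 = 3510.045 mm2
phi*Pn = 0.65 * 0.80 * (0.85 * 40 * (319095 - 3510.045) + 400 * 3510.045) / 1000
= 6309.63 kN

6309.63
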